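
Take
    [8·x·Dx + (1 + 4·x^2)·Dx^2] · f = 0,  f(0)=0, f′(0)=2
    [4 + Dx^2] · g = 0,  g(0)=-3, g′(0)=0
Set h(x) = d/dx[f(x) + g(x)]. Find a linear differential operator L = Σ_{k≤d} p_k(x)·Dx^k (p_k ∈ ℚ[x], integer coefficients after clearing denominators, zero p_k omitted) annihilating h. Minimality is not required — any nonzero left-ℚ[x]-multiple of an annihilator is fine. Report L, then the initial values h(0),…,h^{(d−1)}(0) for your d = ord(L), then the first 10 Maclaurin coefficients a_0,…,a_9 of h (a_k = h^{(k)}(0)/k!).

f: a_k = 0, 2, 0, -8/3, 0, 32/5, 0, -128/7, 0, 512/9, …
g: a_k = -3, 0, 6, 0, -2, 0, 4/15, 0, -2/105, 0, …
L₀ := lclm(L_f,L_g); ord L₀ ≤ 2+2.
Differentiate: ansatz ord ≤ ord L₀ ⇒ L.
L = (-352·x + 1792·x^3 + 512·x^5) + (-4 + 112·x^2 + 576·x^4 + 256·x^6)·Dx + (-88·x + 448·x^3 + 128·x^5)·Dx^2 + (-1 + 28·x^2 + 144·x^4 + 64·x^6)·Dx^3  (order 3).
h: a_k = 2, 12, -8, -8, 32, 8/5, -128, -16/105, 512, 8/945, …
ICs: h(0) = 2, h′(0) = 12, h′′(0) = -16.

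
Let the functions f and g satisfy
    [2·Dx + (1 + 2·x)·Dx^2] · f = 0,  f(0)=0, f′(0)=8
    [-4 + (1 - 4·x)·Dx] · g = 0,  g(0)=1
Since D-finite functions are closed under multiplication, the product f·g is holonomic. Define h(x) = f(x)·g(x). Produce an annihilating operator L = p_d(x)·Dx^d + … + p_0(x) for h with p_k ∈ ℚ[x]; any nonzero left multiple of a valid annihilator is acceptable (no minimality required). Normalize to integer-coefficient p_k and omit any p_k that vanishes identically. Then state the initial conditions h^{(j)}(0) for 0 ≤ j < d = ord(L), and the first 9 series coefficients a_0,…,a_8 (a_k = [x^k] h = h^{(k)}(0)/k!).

L = 8 + (6 + 24·x)·Dx + (-1 + 2·x + 8·x^2)·Dx^2  (order 2).
h: a_k = 0, 8, 24, 320/3, 1232/3, 25024/15, 33152/5, 930816/35, 3718784/35, …
ICs: h(0) = 0, h′(0) = 8.

f: a_k = 0, 8, -8, 32/3, -16, 128/5, -128/3, 512/7, -128, …
g: a_k = 1, 4, 16, 64, 256, 1024, 4096, 16384, 65536, …
Sym-product of L_f,L_g gives L₀ (≤ ord 2).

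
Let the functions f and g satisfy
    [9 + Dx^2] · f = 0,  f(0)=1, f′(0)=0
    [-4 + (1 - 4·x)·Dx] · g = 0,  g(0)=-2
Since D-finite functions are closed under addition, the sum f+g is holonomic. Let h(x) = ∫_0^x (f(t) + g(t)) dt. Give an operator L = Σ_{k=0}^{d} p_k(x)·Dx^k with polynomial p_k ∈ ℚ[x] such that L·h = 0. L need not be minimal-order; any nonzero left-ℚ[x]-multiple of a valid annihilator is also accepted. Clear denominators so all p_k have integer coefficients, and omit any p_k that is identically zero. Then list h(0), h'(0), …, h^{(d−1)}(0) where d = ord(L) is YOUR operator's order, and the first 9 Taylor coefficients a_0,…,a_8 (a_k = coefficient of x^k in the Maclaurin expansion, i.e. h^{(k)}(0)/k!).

f: a_k = 1, 0, -9/2, 0, 27/8, 0, -81/80, 0, 729/4480, …
g: a_k = -2, -8, -32, -128, -512, -2048, -8192, -32768, -131072, …
h₀=f+g: left-lcm gives L₀, ord ≤ 3.
Integrate: L := L₀·Dx.
L = (-3780 + 2592·x - 5184·x^2)·Dx + (369 - 2124·x + 3888·x^2 - 5184·x^3)·Dx^2 + (-420 + 288·x - 576·x^2)·Dx^3 + (41 - 236·x + 432·x^2 - 576·x^3)·Dx^4  (order 4).
h: a_k = 0, -1, -4, -73/6, -32, -4069/40, -1024/3, -655441/560, -4096, …
ICs: h(0) = 0, h′(0) = -1, h′′(0) = -8, h′′′(0) = -73.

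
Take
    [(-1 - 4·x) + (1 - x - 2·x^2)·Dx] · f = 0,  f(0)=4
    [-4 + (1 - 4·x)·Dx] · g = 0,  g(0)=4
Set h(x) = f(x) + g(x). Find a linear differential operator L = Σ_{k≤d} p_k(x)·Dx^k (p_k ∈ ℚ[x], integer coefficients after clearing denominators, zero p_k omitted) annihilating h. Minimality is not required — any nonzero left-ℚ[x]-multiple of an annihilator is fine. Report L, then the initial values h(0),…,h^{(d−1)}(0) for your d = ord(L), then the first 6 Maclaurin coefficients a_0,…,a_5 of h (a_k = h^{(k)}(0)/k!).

f: a_k = 4, 4, 12, 20, 44, 84, …
g: a_k = 4, 16, 64, 256, 1024, 4096, …
h₀=f+g: left-lcm gives L₀, ord ≤ 2.
L = (-8 - 144·x + 96·x^2 - 128·x^3) + (26 - 28·x - 120·x^2 + 128·x^3 - 256·x^4)·Dx + (-3 + 19·x - 34·x^2 + 24·x^3 + 16·x^4 - 64·x^5)·Dx^2  (order 2).
h: a_k = 8, 20, 76, 276, 1068, 4180, …
ICs: h(0) = 8, h′(0) = 20.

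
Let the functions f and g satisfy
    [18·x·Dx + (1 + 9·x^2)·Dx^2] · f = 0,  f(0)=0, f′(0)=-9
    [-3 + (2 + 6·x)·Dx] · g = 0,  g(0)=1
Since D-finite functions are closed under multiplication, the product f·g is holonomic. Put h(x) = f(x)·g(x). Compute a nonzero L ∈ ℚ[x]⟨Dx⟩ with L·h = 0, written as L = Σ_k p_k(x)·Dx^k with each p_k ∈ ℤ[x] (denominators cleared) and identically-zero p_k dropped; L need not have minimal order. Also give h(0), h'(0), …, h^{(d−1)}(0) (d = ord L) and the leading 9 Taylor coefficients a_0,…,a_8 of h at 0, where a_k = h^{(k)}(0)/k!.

L = (27 - 108·x - 81·x^2) + (-12 + 36·x + 324·x^2 + 324·x^3)·Dx + (4 + 24·x + 72·x^2 + 216·x^3 + 324·x^4)·Dx^2  (order 2).
h: a_k = 0, -9, -27/2, 297/8, 405/16, -94527/640, -298161/1280, 41231511/35840, 73266687/71680, …
ICs: h(0) = 0, h′(0) = -9.

f: a_k = 0, -9, 0, 27, 0, -729/5, 0, 6561/7, 0, …
g: a_k = 1, 3/2, -9/8, 27/16, -405/128, 1701/256, -15309/1024, 72171/2048, -2814669/32768, …
Product ⇒ symmetric product L₀, ord ≤ 2.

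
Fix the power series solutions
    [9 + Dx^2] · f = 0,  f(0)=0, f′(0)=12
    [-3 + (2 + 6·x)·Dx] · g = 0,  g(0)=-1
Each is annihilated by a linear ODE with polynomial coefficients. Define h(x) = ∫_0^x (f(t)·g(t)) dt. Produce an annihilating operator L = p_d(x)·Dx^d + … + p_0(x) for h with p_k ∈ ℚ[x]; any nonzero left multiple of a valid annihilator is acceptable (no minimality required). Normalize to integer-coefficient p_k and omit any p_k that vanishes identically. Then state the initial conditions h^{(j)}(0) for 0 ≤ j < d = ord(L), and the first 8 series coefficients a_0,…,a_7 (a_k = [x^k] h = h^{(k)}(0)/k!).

f: a_k = 0, 12, 0, -18, 0, 81/10, 0, -243/140, …
g: a_k = -1, -3/2, 9/8, -27/16, 405/128, -1701/256, 15309/1024, -72171/2048, …
Sym-product of L_f,L_g gives L₀ (≤ ord 2).
∫: right-multiply L₀ by Dx.
L = (63 + 216·x + 324·x^2)·Dx + (-12 - 36·x)·Dx^2 + (4 + 24·x + 36·x^2)·Dx^3  (order 3).
h: a_k = 0, 0, -6, -6, 63/8, 27/20, 513/320, -19683/2240, …
ICs: h(0) = 0, h′(0) = 0, h′′(0) = -12.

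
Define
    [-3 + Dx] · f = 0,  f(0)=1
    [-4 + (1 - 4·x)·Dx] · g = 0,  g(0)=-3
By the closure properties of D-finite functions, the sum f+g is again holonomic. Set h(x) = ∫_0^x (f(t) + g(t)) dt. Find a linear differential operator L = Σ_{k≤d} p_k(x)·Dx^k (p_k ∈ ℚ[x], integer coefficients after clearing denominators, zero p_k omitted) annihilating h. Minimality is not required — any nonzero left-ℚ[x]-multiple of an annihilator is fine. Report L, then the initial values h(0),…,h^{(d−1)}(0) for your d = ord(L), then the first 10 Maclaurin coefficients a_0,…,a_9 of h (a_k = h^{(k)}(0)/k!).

f: a_k = 1, 3, 9/2, 9/2, 27/8, 81/40, 81/80, 243/560, 729/4480, 243/4480, …
g: a_k = -3, -12, -48, -192, -768, -3072, -12288, -49152, -196608, -786432, …
h₀=f+g: left-lcm gives L₀, ord ≤ 2.
Integrate: L := L₀·Dx.
L = (60 + 144·x)·Dx + (-23 - 72·x + 144·x^2)·Dx^2 + (1 + 8·x - 48·x^2)·Dx^3  (order 3).
h: a_k = 0, -2, -9/2, -29/2, -375/8, -6117/40, -40933/80, -982959/560, -27524877/4480, -293601037/13440, …
ICs: h(0) = 0, h′(0) = -2, h′′(0) = -9.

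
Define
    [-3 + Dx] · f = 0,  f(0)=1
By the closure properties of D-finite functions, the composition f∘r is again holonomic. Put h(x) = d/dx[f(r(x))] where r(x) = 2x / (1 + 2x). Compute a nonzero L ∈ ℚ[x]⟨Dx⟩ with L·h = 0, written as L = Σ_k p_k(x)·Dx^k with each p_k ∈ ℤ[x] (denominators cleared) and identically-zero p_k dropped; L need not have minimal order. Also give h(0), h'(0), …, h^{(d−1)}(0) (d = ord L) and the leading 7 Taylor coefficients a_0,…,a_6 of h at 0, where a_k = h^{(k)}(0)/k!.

f: a_k = 1, 3, 9/2, 9/2, 27/8, 81/40, 81/80, …
f∘r: x↦r, Dx↦Dx/r' in L_f ⇒ L₀.
h=h₀': d/dx-closure on L₀ ⇒ L.
L = (2 - 8·x) + (-1 - 4·x - 4·x^2)·Dx  (order 1).
h: a_k = 6, 12, -36, 24, 84, -1656/5, 3288/5, …
ICs: h(0) = 6.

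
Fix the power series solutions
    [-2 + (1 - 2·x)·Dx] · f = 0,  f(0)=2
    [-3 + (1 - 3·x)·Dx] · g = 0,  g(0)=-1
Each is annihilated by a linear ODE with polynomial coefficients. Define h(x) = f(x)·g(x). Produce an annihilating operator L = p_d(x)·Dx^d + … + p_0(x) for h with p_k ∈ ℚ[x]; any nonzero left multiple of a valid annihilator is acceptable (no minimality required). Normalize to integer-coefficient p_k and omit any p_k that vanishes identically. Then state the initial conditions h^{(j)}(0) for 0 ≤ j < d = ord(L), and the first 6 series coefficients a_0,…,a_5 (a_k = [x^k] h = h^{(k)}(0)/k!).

f: a_k = 2, 4, 8, 16, 32, 64, …
g: a_k = -1, -3, -9, -27, -81, -243, …
Product ⇒ symmetric product L₀, ord ≤ 1.
L = (-5 + 12·x) + (1 - 5·x + 6·x^2)·Dx  (order 1).
h: a_k = -2, -10, -38, -130, -422, -1330, …
ICs: h(0) = -2.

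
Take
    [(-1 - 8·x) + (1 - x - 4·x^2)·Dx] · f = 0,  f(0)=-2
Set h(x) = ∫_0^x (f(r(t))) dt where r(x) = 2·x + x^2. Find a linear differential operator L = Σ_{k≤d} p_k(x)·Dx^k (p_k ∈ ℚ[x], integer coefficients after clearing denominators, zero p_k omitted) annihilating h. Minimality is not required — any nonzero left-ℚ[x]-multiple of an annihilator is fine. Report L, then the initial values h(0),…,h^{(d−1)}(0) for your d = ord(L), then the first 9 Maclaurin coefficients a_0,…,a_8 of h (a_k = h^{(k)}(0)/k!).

L = (2 + 34·x + 48·x^2 + 16·x^3)·Dx + (-1 + 2·x + 17·x^2 + 16·x^3 + 4·x^4)·Dx^2  (order 2).
h: a_k = 0, -2, -2, -14, -46, -1154/5, -3062/3, -34978/7, -24158, …
ICs: h(0) = 0, h′(0) = -2.

f: a_k = -2, -2, -10, -18, -58, -130, -362, -882, -2330, …
Change of var in L_f (x↦r) gives L₀.
h=∫h₀ ⇒ L = L₀·Dx.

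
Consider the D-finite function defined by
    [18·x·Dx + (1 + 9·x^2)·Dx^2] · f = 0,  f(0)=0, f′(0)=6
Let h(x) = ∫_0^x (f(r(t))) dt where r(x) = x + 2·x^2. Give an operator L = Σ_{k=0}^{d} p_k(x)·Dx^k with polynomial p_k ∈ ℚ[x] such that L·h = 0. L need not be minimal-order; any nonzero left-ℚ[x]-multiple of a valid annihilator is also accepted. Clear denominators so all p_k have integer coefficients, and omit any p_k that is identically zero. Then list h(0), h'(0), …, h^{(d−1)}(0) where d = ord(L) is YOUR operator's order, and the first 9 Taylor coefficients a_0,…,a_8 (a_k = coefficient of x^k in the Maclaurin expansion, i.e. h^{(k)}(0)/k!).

f: a_k = 0, 6, 0, -18, 0, 486/5, 0, -4374/7, 0, …
h₀=f(r): pull back L_f along r ⇒ L₀.
h=∫h₀ ⇒ L = L₀·Dx.
L = (-4 + 18·x + 144·x^2 + 432·x^3 + 432·x^4)·Dx^2 + (1 + 4·x + 9·x^2 + 72·x^3 + 180·x^4 + 144·x^5)·Dx^3  (order 3).
h: a_k = 0, 0, 3, 4, -9/2, -108/5, -99/5, 828/7, 11421/28, …
ICs: h(0) = 0, h′(0) = 0, h′′(0) = 6.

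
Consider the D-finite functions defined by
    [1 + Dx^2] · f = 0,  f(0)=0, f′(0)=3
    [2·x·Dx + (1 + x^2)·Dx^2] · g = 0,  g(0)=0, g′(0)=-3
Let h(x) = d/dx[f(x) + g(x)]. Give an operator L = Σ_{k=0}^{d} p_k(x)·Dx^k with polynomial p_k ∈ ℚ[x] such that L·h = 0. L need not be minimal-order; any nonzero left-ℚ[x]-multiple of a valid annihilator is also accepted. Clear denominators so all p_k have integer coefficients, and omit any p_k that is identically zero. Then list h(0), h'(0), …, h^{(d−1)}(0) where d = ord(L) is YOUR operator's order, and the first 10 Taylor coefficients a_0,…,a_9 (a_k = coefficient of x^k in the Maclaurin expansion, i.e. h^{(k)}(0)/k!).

L = (-22·x + 28·x^3 + 2·x^5) + (-1 + 7·x^2 + 9·x^4 + x^6)·Dx + (-22·x + 28·x^3 + 2·x^5)·Dx^2 + (-1 + 7·x^2 + 9·x^4 + x^6)·Dx^3  (order 3).
h: a_k = 0, 0, 3/2, 0, -23/8, 0, 719/240, 0, -40319/13440, 0, …
ICs: h(0) = 0, h′(0) = 0, h′′(0) = 3.

f: a_k = 0, 3, 0, -1/2, 0, 1/40, 0, -1/1680, 0, 1/120960, …
g: a_k = 0, -3, 0, 1, 0, -3/5, 0, 3/7, 0, -1/3, …
h₀=f+g: left-lcm gives L₀, ord ≤ 4.
Derive L from L₀ (diff closure).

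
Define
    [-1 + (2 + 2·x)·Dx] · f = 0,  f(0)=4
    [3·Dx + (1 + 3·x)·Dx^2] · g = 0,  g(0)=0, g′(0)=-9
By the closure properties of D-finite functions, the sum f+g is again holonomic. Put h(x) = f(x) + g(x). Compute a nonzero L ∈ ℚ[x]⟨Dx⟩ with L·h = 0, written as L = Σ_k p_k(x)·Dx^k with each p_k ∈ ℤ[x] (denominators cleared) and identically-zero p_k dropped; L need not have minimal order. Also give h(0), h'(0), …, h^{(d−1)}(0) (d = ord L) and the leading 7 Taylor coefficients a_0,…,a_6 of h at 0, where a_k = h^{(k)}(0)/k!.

f: a_k = 4, 2, -1/2, 1/4, -5/32, 7/64, -21/256, …
g: a_k = 0, -9, 27/2, -27, 243/4, -729/5, 729/2, …
Sum ⇒ L₀ = lclm(L_f,L_g) in ℚ(x)⟨Dx⟩.
L = (27 + 9·x)·Dx + (69 + 126·x + 45·x^2)·Dx^2 + (10 + 46·x + 54·x^2 + 18·x^3)·Dx^3  (order 3).
h: a_k = 4, -7, 13, -107/4, 1939/32, -46621/320, 93291/256, …
ICs: h(0) = 4, h′(0) = -7, h′′(0) = 26.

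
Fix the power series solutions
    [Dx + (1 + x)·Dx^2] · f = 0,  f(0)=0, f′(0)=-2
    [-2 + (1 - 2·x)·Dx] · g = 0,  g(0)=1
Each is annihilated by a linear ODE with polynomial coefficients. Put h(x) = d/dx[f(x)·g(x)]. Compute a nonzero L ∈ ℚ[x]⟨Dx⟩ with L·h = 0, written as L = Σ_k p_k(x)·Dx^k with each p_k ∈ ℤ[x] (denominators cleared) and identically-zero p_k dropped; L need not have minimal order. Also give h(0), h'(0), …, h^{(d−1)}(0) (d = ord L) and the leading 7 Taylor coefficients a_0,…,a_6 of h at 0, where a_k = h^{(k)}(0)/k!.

f: a_k = 0, -2, 1, -2/3, 1/2, -2/5, 1/3, …
g: a_k = 1, 2, 4, 8, 16, 32, 64, …
Sym-product of L_f,L_g gives L₀ (≤ ord 2).
h₀' ⇒ L via d/dx closure of L₀.
L = 8 + (4 + 10·x)·Dx + (-1 + x + 2·x^2)·Dx^2  (order 2).
h: a_k = -2, -6, -20, -154/3, -391/3, -1554/5, -3636/5, …
ICs: h(0) = -2, h′(0) = -6.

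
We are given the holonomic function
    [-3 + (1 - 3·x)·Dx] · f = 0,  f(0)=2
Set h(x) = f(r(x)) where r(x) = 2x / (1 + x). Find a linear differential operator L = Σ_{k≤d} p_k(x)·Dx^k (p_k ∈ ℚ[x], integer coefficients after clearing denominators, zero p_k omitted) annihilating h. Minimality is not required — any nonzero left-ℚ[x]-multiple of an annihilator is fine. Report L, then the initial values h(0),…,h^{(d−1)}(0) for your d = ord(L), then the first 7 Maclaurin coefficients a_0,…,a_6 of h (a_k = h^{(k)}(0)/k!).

L = 6 + (-1 + 4·x + 5·x^2)·Dx  (order 1).
h: a_k = 2, 12, 60, 300, 1500, 7500, 37500, …
ICs: h(0) = 2.

f: a_k = 2, 6, 18, 54, 162, 486, 1458, …
Substitute x→r, Dx→(1/r')Dx; clear ⇒ L₀.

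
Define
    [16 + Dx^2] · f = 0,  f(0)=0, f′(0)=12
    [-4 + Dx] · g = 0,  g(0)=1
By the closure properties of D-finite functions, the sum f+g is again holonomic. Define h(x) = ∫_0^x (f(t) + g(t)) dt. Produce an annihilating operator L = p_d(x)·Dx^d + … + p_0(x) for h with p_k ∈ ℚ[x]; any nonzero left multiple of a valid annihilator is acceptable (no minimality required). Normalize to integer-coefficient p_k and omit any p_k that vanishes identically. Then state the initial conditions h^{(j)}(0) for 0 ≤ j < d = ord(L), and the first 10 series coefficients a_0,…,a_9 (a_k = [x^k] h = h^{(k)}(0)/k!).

f: a_k = 0, 12, 0, -32, 0, 128/5, 0, -1024/105, 0, 2048/945, …
g: a_k = 1, 4, 8, 32/3, 32/3, 128/15, 256/45, 1024/315, 512/315, 2048/2835, …
h₀=f+g: left-lcm gives L₀, ord ≤ 3.
h=∫h₀ ⇒ L = L₀·Dx.
L = -64·Dx + 16·Dx^2 - 4·Dx^3 + Dx^4  (order 4).
h: a_k = 0, 1, 8, 8/3, -16/3, 32/15, 256/45, 256/315, -256/315, 512/2835, …
ICs: h(0) = 0, h′(0) = 1, h′′(0) = 16, h′′′(0) = 16.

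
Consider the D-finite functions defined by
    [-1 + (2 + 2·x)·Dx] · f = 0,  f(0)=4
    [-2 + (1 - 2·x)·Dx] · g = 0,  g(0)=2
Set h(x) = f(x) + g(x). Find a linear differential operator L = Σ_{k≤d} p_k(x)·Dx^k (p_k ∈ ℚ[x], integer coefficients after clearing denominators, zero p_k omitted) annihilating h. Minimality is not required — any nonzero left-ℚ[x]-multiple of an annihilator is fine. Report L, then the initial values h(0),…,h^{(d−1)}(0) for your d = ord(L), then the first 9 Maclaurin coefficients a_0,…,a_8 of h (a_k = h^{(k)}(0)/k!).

f: a_k = 4, 2, -1/2, 1/4, -5/32, 7/64, -21/256, 33/512, -429/8192, …
g: a_k = 2, 4, 8, 16, 32, 64, 128, 256, 512, …
Sum ⇒ L₀ = lclm(L_f,L_g) in ℚ(x)⟨Dx⟩.
L = (6 + 4·x) + (-11 - 20·x - 12·x^2)·Dx + (2 + 2·x - 8·x^2 - 8·x^3)·Dx^2  (order 2).
h: a_k = 6, 6, 15/2, 65/4, 1019/32, 4103/64, 32747/256, 131105/512, 4193875/8192, …
ICs: h(0) = 6, h′(0) = 6.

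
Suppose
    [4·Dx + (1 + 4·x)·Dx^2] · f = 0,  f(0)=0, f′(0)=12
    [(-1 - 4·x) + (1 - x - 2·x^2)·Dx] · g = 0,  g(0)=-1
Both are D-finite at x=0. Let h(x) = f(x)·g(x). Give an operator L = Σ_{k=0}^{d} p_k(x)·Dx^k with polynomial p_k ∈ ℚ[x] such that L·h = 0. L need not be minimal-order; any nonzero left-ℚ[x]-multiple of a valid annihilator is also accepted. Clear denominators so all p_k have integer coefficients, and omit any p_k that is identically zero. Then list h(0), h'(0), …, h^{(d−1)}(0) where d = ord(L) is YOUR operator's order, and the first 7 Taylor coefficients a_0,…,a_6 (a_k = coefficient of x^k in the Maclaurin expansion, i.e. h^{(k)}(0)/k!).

L = (8 + 32·x) + (-2 + 20·x + 40·x^2)·Dx + (-1 - 3·x + 6·x^2 + 8·x^3)·Dx^2  (order 2).
h: a_k = 0, -12, 12, -76, 140, -3132/5, 8508/5, …
ICs: h(0) = 0, h′(0) = -12.

f: a_k = 0, 12, -24, 64, -192, 3072/5, -2048, …
g: a_k = -1, -1, -3, -5, -11, -21, -43, …
f·g: L₀ = L_f ⊗_s L_g, ord ≤ 2·1.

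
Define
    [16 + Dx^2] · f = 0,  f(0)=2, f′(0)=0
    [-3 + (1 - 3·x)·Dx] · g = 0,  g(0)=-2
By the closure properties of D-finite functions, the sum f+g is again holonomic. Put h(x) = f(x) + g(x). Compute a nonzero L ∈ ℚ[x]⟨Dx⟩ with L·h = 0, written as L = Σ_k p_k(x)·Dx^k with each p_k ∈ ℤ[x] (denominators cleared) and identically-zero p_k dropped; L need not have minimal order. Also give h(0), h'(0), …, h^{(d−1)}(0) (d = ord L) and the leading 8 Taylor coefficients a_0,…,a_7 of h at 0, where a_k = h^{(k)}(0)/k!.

f: a_k = 2, 0, -16, 0, 64/3, 0, -512/45, 0, …
g: a_k = -2, -6, -18, -54, -162, -486, -1458, -4374, …
Sum ⇒ L₀ = lclm(L_f,L_g) in ℚ(x)⟨Dx⟩.
L = (-1680 + 2304·x - 3456·x^2) + (272 - 1584·x + 3456·x^2 - 3456·x^3)·Dx + (-105 + 144·x - 216·x^2)·Dx^2 + (17 - 99·x + 216·x^2 - 216·x^3)·Dx^3  (order 3).
h: a_k = 0, -6, -34, -54, -422/3, -486, -66122/45, -4374, …
ICs: h(0) = 0, h′(0) = -6, h′′(0) = -68.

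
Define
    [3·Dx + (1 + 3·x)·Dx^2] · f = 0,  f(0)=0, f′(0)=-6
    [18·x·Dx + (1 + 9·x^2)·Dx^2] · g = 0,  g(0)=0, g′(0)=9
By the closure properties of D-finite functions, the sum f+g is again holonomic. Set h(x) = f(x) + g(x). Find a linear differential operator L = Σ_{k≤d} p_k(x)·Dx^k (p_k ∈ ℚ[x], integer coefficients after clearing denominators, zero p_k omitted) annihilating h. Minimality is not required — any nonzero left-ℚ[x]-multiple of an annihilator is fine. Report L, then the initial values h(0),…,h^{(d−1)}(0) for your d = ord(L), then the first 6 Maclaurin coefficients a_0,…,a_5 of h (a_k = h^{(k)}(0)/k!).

L = (-18 - 162·x + 486·x^2 + 486·x^3)·Dx + (-12 - 36·x + 972·x^3 + 972·x^4)·Dx^2 + (-1 + 3·x + 18·x^2 + 54·x^3 + 243·x^4 + 243·x^5)·Dx^3  (order 3).
h: a_k = 0, 3, 9, -45, 81/2, 243/5, …
ICs: h(0) = 0, h′(0) = 3, h′′(0) = 18.

f: a_k = 0, -6, 9, -18, 81/2, -486/5, …
g: a_k = 0, 9, 0, -27, 0, 729/5, …
Sum ⇒ L₀ = lclm(L_f,L_g) in ℚ(x)⟨Dx⟩.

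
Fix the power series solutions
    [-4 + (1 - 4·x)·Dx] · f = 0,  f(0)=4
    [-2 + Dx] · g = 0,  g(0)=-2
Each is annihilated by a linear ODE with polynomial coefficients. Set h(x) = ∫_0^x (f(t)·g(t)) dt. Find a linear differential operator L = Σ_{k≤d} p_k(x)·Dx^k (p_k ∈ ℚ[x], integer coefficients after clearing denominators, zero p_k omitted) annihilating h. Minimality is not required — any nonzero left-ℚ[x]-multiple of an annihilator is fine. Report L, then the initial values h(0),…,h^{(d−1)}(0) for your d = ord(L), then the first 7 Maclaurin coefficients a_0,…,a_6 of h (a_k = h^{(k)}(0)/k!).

f: a_k = 4, 16, 64, 256, 1024, 4096, 16384, …
g: a_k = -2, -4, -4, -8/3, -4/3, -8/15, -8/45, …
f·g: L₀ = L_f ⊗_s L_g, ord ≤ 1·1.
h=∫₀ˣh₀: take L = L₀·Dx.
L = (6 - 8·x)·Dx + (-1 + 4·x)·Dx^2  (order 2).
h: a_k = 0, -8, -24, -208/3, -632/3, -3376/5, -101296/45, …
ICs: h(0) = 0, h′(0) = -8.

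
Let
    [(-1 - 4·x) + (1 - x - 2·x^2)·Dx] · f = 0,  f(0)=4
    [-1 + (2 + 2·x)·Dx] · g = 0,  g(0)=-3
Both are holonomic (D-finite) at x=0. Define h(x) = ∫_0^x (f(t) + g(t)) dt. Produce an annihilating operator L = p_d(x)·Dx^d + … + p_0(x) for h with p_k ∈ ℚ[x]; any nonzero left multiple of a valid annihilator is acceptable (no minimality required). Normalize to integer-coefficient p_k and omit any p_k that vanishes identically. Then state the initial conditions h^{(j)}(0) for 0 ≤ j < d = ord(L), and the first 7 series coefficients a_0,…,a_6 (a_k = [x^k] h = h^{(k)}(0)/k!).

f: a_k = 4, 4, 12, 20, 44, 84, 172, …
g: a_k = -3, -3/2, 3/8, -3/16, 15/128, -21/256, 63/1024, …
f+g: L₀ = lclm(L_f,L_g), ord ≤ 1+1.
∫: right-multiply L₀ by Dx.
L = (-13 - 26·x - 40·x^2)·Dx + (25 + 69·x + 144·x^2 + 100·x^3)·Dx^2 + (-2 - 20·x + 6·x^2 + 64·x^3 + 40·x^4)·Dx^3  (order 3).
h: a_k = 0, 1, 5/4, 33/8, 317/64, 5647/640, 7161/512, …
ICs: h(0) = 0, h′(0) = 1, h′′(0) = 5/2.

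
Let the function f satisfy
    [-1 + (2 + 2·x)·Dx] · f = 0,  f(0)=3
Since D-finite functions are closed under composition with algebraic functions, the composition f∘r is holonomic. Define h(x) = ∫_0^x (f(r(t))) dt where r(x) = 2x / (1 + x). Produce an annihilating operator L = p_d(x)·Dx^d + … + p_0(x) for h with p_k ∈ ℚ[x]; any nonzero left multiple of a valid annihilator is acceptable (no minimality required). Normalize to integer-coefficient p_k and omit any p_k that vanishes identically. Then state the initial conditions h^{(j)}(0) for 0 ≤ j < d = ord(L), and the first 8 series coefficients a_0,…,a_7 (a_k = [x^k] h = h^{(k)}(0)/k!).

f: a_k = 3, 3/2, -3/8, 3/16, -15/128, 21/256, -63/1024, 99/2048, …
h₀=f(r): pull back L_f along r ⇒ L₀.
h=∫h₀ ⇒ L = L₀·Dx.
L = -Dx + (1 + 4·x + 3·x^2)·Dx^2  (order 2).
h: a_k = 0, 3, 3/2, -3/2, 15/8, -111/40, 75/16, -981/112, …
ICs: h(0) = 0, h′(0) = 3.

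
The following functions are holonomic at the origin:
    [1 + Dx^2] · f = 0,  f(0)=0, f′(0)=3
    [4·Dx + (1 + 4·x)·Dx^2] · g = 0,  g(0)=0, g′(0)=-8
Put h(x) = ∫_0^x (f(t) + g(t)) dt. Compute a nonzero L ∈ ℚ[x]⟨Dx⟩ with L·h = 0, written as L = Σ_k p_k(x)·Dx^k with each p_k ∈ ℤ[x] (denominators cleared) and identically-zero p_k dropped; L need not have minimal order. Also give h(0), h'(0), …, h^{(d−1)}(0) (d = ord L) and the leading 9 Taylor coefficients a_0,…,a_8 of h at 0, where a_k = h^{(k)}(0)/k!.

f: a_k = 0, 3, 0, -1/2, 0, 1/40, 0, -1/1680, 0, …
g: a_k = 0, -8, 16, -128/3, 128, -2048/5, 4096/3, -32768/7, 16384, …
f+g: L₀ = lclm(L_f,L_g), ord ≤ 2+2.
∫: right-multiply L₀ by Dx.
L = (388 + 32·x + 64·x^2)·Dx^2 + (33 + 140·x + 48·x^2 + 64·x^3)·Dx^3 + (388 + 32·x + 64·x^2)·Dx^4 + (33 + 140·x + 48·x^2 + 64·x^3)·Dx^5  (order 5).
h: a_k = 0, 0, -5/2, 16/3, -259/24, 128/5, -5461/80, 4096/21, -7864321/13440, …
ICs: h(0) = 0, h′(0) = 0, h′′(0) = -5, h′′′(0) = 32, h′′′′(0) = -259.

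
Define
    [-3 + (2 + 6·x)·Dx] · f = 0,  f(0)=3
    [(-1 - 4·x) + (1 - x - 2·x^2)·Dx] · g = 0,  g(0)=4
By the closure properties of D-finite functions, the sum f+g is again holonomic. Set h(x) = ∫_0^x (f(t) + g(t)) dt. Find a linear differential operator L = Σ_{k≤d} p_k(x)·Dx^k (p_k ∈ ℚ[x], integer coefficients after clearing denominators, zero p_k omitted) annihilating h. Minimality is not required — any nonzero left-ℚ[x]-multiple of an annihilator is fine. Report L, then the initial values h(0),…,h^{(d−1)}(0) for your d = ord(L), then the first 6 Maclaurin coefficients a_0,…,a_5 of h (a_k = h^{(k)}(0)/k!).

L = (45 + 207·x + 306·x^2 + 360·x^3)·Dx + (-33 - 174·x - 573·x^2 - 1044·x^3 - 900·x^4)·Dx^2 + (-2 + 30·x + 138·x^2 - 38·x^3 - 504·x^4 - 360·x^5)·Dx^3  (order 3).
h: a_k = 0, 7, 17/4, 23/8, 401/64, 4417/640, …
ICs: h(0) = 0, h′(0) = 7, h′′(0) = 17/2.

f: a_k = 3, 9/2, -27/8, 81/16, -1215/128, 5103/256, …
g: a_k = 4, 4, 12, 20, 44, 84, …
f+g: L₀ = lclm(L_f,L_g), ord ≤ 1+1.
Integrate: L := L₀·Dx.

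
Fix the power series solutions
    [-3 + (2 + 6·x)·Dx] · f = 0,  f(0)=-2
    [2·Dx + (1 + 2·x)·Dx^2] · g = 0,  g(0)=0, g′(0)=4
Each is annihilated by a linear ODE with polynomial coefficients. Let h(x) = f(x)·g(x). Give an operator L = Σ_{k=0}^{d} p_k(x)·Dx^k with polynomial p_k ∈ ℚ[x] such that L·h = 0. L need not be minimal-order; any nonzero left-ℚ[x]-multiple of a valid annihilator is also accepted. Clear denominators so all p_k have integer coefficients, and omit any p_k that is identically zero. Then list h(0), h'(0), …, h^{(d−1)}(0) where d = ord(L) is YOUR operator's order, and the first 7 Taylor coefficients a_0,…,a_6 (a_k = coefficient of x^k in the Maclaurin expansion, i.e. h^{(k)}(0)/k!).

f: a_k = -2, -3, 9/4, -27/8, 405/64, -1701/128, 15309/512, …
g: a_k = 0, 4, -4, 16/3, -8, 64/5, -64/3, …
f·g: L₀ = L_f ⊗_s L_g, ord ≤ 1·2.
L = (15 + 18·x) + (-4 - 12·x)·Dx + (4 + 32·x + 84·x^2 + 72·x^3)·Dx^2  (order 2).
h: a_k = 0, -8, -4, 31/3, -45/2, 3937/80, -52897/480, …
ICs: h(0) = 0, h′(0) = -8.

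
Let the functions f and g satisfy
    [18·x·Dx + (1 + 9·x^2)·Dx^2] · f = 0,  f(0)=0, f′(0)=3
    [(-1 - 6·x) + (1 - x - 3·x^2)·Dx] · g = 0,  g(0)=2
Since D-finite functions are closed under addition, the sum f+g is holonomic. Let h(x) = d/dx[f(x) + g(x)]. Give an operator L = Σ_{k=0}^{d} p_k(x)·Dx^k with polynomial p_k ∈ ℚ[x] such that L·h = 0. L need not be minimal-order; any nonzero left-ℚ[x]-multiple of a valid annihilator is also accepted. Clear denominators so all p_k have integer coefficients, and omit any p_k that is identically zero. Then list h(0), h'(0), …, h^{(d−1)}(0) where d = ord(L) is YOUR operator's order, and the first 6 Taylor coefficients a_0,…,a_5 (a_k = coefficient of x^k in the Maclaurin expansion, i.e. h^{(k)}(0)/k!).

L = (72 - 288·x - 4428·x^2 - 9720·x^3 - 33534·x^4 - 13122·x^6) + (-30 - 180·x - 144·x^2 - 1728·x^3 - 9153·x^4 - 23814·x^5 - 2187·x^6 - 13122·x^7)·Dx + (4 + 14·x + 114·x^2 - 36·x^3 + 459·x^4 - 1539·x^5 - 2430·x^6 - 729·x^7 - 2187·x^8)·Dx^2  (order 2).
h: a_k = 5, 16, 15, 152, 643, 1164, …
ICs: h(0) = 5, h′(0) = 16.

f: a_k = 0, 3, 0, -9, 0, 243/5, …
g: a_k = 2, 2, 8, 14, 38, 80, …
h₀=f+g: left-lcm gives L₀, ord ≤ 3.
Derive L from L₀ (diff closure).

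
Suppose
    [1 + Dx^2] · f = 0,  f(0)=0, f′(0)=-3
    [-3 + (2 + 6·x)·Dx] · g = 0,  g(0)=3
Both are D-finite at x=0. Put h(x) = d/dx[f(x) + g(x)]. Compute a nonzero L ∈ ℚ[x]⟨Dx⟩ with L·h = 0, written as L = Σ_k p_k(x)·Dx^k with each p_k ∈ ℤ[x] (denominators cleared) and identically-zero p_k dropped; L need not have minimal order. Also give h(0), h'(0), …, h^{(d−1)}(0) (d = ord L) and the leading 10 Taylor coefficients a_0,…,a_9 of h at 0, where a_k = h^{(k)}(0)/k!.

L = (-417 - 72·x - 108·x^2) + (-62 - 234·x - 216·x^2 - 216·x^3)·Dx + (-417 - 72·x - 108·x^2)·Dx^2 + (-62 - 234·x - 216·x^2 - 216·x^3)·Dx^3  (order 3).
h: a_k = 3/2, -27/4, 267/16, -1215/32, 25483/256, -137781/512, 22733993/30720, -8444007/4096, 39897932563/6881280, -2153221785/131072, …
ICs: h(0) = 3/2, h′(0) = -27/4, h′′(0) = 267/8.

f: a_k = 0, -3, 0, 1/2, 0, -1/40, 0, 1/1680, 0, -1/120960, …
g: a_k = 3, 9/2, -27/8, 81/16, -1215/128, 5103/256, -45927/1024, 216513/2048, -8444007/32768, 42220035/65536, …
h₀=f+g: left-lcm gives L₀, ord ≤ 3.
h=h₀': d/dx-closure on L₀ ⇒ L.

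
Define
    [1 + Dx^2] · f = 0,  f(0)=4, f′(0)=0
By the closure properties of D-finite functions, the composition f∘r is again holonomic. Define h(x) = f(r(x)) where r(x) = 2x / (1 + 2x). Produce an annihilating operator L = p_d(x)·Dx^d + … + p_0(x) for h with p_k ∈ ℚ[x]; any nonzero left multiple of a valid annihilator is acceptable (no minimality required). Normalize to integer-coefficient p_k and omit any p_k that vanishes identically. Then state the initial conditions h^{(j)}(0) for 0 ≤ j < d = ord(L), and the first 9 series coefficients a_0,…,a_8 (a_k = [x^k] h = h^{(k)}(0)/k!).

L = 4 + (4 + 24·x + 48·x^2 + 32·x^3)·Dx + (1 + 8·x + 24·x^2 + 32·x^3 + 16·x^4)·Dx^2  (order 2).
h: a_k = 4, 0, -8, 32, -280/3, 704/3, -24016/45, 5568/5, -133592/63, …
ICs: h(0) = 4, h′(0) = 0.

f: a_k = 4, 0, -2, 0, 1/6, 0, -1/180, 0, 1/10080, …
Change of var in L_f (x↦r) gives L₀.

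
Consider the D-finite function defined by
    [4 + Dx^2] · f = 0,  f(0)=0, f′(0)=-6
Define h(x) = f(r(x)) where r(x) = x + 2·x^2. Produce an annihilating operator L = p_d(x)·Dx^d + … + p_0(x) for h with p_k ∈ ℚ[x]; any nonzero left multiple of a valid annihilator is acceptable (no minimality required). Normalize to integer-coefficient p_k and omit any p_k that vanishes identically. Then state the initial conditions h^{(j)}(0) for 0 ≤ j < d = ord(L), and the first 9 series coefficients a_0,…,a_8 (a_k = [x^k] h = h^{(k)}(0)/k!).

f: a_k = 0, -6, 0, 4, 0, -4/5, 0, 8/105, 0, …
Change of var in L_f (x↦r) gives L₀.
L = (4 + 48·x + 192·x^2 + 256·x^3) - 4·Dx + (1 + 4·x)·Dx^2  (order 2).
h: a_k = 0, -6, -12, 4, 24, 236/5, 24, -3352/105, -944/15, …
ICs: h(0) = 0, h′(0) = -6.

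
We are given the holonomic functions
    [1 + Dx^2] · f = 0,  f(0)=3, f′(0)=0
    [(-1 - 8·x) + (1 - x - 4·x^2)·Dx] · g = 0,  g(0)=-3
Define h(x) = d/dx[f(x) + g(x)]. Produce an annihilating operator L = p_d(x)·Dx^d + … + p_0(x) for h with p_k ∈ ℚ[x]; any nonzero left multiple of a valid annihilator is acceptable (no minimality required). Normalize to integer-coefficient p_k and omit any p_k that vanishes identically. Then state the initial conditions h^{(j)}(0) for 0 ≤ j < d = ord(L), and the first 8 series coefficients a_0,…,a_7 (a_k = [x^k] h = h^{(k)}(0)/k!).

f: a_k = 3, 0, -3/2, 0, 1/8, 0, -1/240, 0, …
g: a_k = -3, -3, -15, -27, -87, -195, -543, -1323, …
L₀ := lclm(L_f,L_g); ord L₀ ≤ 2+1.
Differentiate: ansatz ord ≤ ord L₀ ⇒ L.
L = (706 + 4324·x + 19178·x^2 + 15080·x^3 + 30400·x^4 + 1152·x^5 + 1536·x^6) + (-55 - 431·x + 153·x^2 + 1009·x^3 + 3620·x^4 + 5904·x^5 + 448·x^6 + 512·x^7)·Dx + (706 + 4324·x + 19178·x^2 + 15080·x^3 + 30400·x^4 + 1152·x^5 + 1536·x^6)·Dx^2 + (-55 - 431·x + 153·x^2 + 1009·x^3 + 3620·x^4 + 5904·x^5 + 448·x^6 + 512·x^7)·Dx^3  (order 3).
h: a_k = -3, -33, -81, -695/2, -975, -130321/40, -9261, -46972799/1680, …
ICs: h(0) = -3, h′(0) = -33, h′′(0) = -162.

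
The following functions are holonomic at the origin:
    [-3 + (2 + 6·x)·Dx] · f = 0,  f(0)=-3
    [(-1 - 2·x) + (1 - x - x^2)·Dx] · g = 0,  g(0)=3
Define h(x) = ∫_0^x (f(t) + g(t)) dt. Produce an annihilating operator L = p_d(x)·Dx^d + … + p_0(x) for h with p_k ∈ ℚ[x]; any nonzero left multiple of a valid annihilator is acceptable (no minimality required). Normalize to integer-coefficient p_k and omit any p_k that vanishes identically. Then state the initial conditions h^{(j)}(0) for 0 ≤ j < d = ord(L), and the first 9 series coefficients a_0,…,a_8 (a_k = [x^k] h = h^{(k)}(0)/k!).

f: a_k = -3, -9/2, 27/8, -81/16, 1215/128, -5103/256, 45927/1024, -216513/2048, 8444007/32768, …
g: a_k = 3, 3, 6, 9, 15, 24, 39, 63, 102, …
f+g: L₀ = lclm(L_f,L_g), ord ≤ 1+1.
h=∫h₀ ⇒ L = L₀·Dx.
L = (33 + 117·x + 117·x^2 + 90·x^3)·Dx + (-25 - 102·x - 303·x^2 - 378·x^3 - 225·x^4)·Dx^2 + (-2 + 22·x + 90·x^2 - 38·x^3 - 198·x^4 - 90·x^5)·Dx^3  (order 3).
h: a_k = 0, 0, -3/4, 25/8, 63/64, 627/128, 347/512, 85863/7168, -87489/16384, …
ICs: h(0) = 0, h′(0) = 0, h′′(0) = -3/2.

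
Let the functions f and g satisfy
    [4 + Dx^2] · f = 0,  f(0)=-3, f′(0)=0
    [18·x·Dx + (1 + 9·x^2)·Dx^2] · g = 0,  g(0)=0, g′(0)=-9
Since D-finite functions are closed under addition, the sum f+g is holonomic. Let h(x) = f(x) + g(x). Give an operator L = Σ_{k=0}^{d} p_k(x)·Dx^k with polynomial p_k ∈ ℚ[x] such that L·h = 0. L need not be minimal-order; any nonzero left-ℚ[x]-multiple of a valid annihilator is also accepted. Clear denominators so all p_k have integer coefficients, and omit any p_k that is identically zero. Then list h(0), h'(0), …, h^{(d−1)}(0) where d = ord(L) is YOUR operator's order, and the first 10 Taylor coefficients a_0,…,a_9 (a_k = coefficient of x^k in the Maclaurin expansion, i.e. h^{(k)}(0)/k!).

f: a_k = -3, 0, 6, 0, -2, 0, 4/15, 0, -2/105, 0, …
g: a_k = 0, -9, 0, 27, 0, -729/5, 0, 6561/7, 0, -6561, …
h₀=f+g: left-lcm gives L₀, ord ≤ 4.
L = (-3744·x + 37584·x^3 + 11664·x^5)·Dx + (-28 + 864·x^2 + 10692·x^4 + 5832·x^6)·Dx^2 + (-936·x + 9396·x^3 + 2916·x^5)·Dx^3 + (-7 + 216·x^2 + 2673·x^4 + 1458·x^6)·Dx^4  (order 4).
h: a_k = -3, -9, 6, 27, -2, -729/5, 4/15, 6561/7, -2/105, -6561, …
ICs: h(0) = -3, h′(0) = -9, h′′(0) = 12, h′′′(0) = 162.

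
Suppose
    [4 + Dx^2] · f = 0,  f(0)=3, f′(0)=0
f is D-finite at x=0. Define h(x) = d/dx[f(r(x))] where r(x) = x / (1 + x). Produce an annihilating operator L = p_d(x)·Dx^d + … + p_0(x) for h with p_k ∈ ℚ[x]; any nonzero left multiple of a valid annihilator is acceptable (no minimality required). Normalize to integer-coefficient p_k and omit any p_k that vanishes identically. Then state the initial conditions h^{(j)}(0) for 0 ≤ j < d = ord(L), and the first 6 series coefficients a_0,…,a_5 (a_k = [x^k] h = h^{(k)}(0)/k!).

L = (10 + 12·x + 6·x^2) + (6 + 18·x + 18·x^2 + 6·x^3)·Dx + (1 + 4·x + 6·x^2 + 4·x^3 + x^4)·Dx^2  (order 2).
h: a_k = 0, -12, 36, -64, 80, -308/5, …
ICs: h(0) = 0, h′(0) = -12.

f: a_k = 3, 0, -6, 0, 2, 0, …
Substitute x→r, Dx→(1/r')Dx; clear ⇒ L₀.
h=h₀': d/dx-closure on L₀ ⇒ L.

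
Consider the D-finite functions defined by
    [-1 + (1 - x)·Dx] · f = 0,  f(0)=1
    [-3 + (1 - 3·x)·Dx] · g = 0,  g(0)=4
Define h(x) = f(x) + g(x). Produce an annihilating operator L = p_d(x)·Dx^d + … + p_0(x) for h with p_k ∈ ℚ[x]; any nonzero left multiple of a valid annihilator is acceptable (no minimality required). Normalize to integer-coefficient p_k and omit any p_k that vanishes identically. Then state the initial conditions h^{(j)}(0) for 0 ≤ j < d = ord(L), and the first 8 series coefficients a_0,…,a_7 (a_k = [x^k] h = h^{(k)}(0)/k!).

f: a_k = 1, 1, 1, 1, 1, 1, 1, 1, …
g: a_k = 4, 12, 36, 108, 324, 972, 2916, 8748, …
h₀=f+g: left-lcm gives L₀, ord ≤ 2.
L = -6 + (8 - 12·x)·Dx + (-1 + 4·x - 3·x^2)·Dx^2  (order 2).
h: a_k = 5, 13, 37, 109, 325, 973, 2917, 8749, …
ICs: h(0) = 5, h′(0) = 13.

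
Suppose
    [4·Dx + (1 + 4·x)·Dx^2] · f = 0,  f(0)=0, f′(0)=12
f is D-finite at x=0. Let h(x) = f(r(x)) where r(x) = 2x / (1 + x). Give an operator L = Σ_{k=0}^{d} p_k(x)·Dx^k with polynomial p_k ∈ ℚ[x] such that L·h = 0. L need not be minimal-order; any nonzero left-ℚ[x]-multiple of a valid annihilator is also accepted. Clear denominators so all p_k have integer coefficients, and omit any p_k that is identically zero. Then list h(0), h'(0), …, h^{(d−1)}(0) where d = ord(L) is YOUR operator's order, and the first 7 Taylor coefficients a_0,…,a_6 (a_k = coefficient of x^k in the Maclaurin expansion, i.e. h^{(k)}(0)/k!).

L = (10 + 18·x)·Dx + (1 + 10·x + 9·x^2)·Dx^2  (order 2).
h: a_k = 0, 24, -120, 728, -4920, 177144/5, -265720, …
ICs: h(0) = 0, h′(0) = 24.

f: a_k = 0, 12, -24, 64, -192, 3072/5, -2048, …
Change of var in L_f (x↦r) gives L₀.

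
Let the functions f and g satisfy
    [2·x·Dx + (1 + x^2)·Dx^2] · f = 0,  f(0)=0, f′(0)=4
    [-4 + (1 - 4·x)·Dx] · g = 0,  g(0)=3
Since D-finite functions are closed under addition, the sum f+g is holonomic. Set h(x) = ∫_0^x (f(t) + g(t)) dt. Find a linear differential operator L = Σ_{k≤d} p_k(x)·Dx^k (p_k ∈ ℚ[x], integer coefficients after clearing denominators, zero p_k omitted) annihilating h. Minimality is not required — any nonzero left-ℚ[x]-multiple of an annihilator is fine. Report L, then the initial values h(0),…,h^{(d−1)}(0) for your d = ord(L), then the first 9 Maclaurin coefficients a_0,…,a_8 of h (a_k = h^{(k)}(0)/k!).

f: a_k = 0, 4, 0, -4/3, 0, 4/5, 0, -4/7, 0, …
g: a_k = 3, 12, 48, 192, 768, 3072, 12288, 49152, 196608, …
f+g: L₀ = lclm(L_f,L_g), ord ≤ 2+1.
∫: right-multiply L₀ by Dx.
L = (8 - 128·x - 24·x^2)·Dx^2 + (-49 + 8·x - 109·x^2 - 24·x^3)·Dx^3 + (4 - 15·x - 15·x^3 - 4·x^4)·Dx^4  (order 4).
h: a_k = 0, 3, 8, 16, 143/3, 768/5, 7682/15, 12288/7, 86015/14, …
ICs: h(0) = 0, h′(0) = 3, h′′(0) = 16, h′′′(0) = 96.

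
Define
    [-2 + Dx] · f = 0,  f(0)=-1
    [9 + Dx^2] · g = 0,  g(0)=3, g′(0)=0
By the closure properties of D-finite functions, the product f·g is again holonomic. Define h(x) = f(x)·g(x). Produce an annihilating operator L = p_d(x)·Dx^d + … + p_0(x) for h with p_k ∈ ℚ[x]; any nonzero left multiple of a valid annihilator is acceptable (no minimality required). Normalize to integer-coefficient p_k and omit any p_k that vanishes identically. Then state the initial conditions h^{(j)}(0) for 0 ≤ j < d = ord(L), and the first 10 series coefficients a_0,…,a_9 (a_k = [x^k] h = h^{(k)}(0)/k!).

L = 13 - 4·Dx + Dx^2  (order 2).
h: a_k = -3, -6, 15/2, 23, 119/8, -61/20, -407/48, -3277/840, 239/13440, 43079/60480, …
ICs: h(0) = -3, h′(0) = -6.

f: a_k = -1, -2, -2, -4/3, -2/3, -4/15, -4/45, -8/315, -2/315, -4/2835, …
g: a_k = 3, 0, -27/2, 0, 81/8, 0, -243/80, 0, 2187/4480, 0, …
h₀=f·g: eliminate ⇒ L₀, order ≤ 1·2.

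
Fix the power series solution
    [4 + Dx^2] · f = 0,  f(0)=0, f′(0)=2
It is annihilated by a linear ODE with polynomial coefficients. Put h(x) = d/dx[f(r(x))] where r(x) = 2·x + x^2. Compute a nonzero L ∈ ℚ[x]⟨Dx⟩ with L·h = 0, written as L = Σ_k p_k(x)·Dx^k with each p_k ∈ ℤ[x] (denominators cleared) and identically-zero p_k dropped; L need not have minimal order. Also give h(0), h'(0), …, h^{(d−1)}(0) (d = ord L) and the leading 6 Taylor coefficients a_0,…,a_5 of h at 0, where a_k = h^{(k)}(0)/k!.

L = (19 + 64·x + 96·x^2 + 64·x^3 + 16·x^4) + (-3 - 3·x)·Dx + (1 + 2·x + x^2)·Dx^2  (order 2).
h: a_k = 4, 4, -32, -64, 8/3, 120, …
ICs: h(0) = 4, h′(0) = 4.

f: a_k = 0, 2, 0, -4/3, 0, 4/15, …
h₀=f(r): pull back L_f along r ⇒ L₀.
Derive L from L₀ (diff closure).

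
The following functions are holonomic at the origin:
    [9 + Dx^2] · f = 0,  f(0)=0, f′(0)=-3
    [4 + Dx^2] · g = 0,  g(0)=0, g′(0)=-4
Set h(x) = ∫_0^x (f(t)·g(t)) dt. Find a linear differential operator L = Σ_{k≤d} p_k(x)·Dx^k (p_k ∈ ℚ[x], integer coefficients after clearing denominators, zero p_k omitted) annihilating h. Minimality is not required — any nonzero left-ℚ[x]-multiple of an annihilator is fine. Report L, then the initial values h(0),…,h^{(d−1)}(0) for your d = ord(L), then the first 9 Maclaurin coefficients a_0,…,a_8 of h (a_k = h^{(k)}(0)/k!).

L = 25·Dx + 26·Dx^3 + Dx^5  (order 5).
h: a_k = 0, 0, 0, 4, 0, -26/5, 0, 31/10, 0, …
ICs: h(0) = 0, h′(0) = 0, h′′(0) = 0, h′′′(0) = 24, h′′′′(0) = 0.

f: a_k = 0, -3, 0, 9/2, 0, -81/40, 0, 243/560, 0, …
g: a_k = 0, -4, 0, 8/3, 0, -8/15, 0, 16/315, 0, …
f·g: L₀ = L_f ⊗_s L_g, ord ≤ 2·2.
∫: right-multiply L₀ by Dx.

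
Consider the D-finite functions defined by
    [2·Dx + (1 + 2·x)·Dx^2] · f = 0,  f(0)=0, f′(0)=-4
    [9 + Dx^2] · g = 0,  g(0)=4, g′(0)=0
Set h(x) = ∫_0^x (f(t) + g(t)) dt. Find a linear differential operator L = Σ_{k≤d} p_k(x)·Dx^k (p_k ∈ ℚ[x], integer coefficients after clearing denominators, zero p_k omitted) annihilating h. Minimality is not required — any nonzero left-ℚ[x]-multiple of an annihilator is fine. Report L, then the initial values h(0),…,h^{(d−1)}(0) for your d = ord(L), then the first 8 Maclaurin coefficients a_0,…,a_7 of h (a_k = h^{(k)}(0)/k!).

f: a_k = 0, -4, 4, -16/3, 8, -64/5, 64/3, -256/7, …
g: a_k = 4, 0, -18, 0, 27/2, 0, -81/20, 0, …
Weyl lclm of L_f,L_g ⇒ L₀ (ord ≤ 4).
h=∫₀ˣh₀: take L = L₀·Dx.
L = (594 + 648·x + 648·x^2)·Dx^2 + (153 + 630·x + 972·x^2 + 648·x^3)·Dx^3 + (66 + 72·x + 72·x^2)·Dx^4 + (17 + 70·x + 108·x^2 + 72·x^3)·Dx^5  (order 5).
h: a_k = 0, 4, -2, -14/3, -4/3, 43/10, -32/15, 1037/420, …
ICs: h(0) = 0, h′(0) = 4, h′′(0) = -4, h′′′(0) = -28, h′′′′(0) = -32.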